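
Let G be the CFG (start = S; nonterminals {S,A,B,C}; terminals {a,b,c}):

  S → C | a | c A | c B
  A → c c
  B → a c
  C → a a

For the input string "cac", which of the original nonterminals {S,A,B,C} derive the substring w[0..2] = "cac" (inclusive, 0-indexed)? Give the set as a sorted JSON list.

CNF form of G:
  S -> T0 A | T0 B | T1 T1 | a
  A -> T0 T0
  B -> T1 T0
  C -> T1 T1
  T0 -> c
  T1 -> a

CYK table (by increasing span) (cells [i..j] with 0 ≤ i ≤ j ≤ 2 only):
  [0..0]={T0}  "c"  orig:{}
  [1..1]={S,T1}  "a"  orig:{S}
  [2..2]={T0}  "c"  orig:{}
  [0..1]=∅  "ca"
  [1..2]={B}  "ac"
  [0..2]={S}  "cac"

Original NTs in T[0,2] deriving "cac": ["S"]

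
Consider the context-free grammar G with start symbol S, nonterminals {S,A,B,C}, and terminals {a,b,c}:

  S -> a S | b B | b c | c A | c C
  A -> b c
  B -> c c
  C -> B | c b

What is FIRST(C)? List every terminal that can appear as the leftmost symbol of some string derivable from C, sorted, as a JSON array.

Compute FIRST by fixpoint:
iter 1:
  A via A→b c: +{b}
  B via B→c c: +{c}
  C via C→B: +{c}
  S via S→a S: +{a}
  S via S→b B: +{b}
  S via S→c A: +{c}
  FIRST(S)={a,b,c}  FIRST(A)={b}  FIRST(B)={c}  FIRST(C)={c}
iter 2: (stable)
  FIRST(S)={a,b,c}  FIRST(A)={b}  FIRST(B)={c}  FIRST(C)={c}

FIRST(C) = ["c"]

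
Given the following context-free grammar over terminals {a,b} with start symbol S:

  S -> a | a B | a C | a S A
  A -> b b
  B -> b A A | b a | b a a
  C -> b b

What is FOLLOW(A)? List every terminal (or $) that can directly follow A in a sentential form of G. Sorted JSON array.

FIRST sets, iterate to fixpoint:
[1]
  A via A→b b: +{b}
  B via B→b A A: +{b}
  C via C→b b: +{b}
  S via S→a: +{a}
  FIRST[S]={a}  FIRST[A]={b}  FIRST[B]={b}  FIRST[C]={b}
[2] (stable)
  FIRST[S]={a}  FIRST[A]={b}  FIRST[B]={b}  FIRST[C]={b}

Compute FOLLOW by fixpoint:
initialize: $ ∈ FOLLOW(S)
round 1:
  B→b A A: FOLLOW(A) ⊇ FIRST(A) = {b}; new: +{b}
  S→a B: FOLLOW(B) ⊇ FOLLOW(S) ⊇ {$}; new: +{$}
  S→a C: FOLLOW(C) ⊇ FOLLOW(S) ⊇ {$}; new: +{$}
  S→a S A: FOLLOW(S) ⊇ FIRST(A) = {b}; new: +{b}
  S→a S A: FOLLOW(A) ⊇ FOLLOW(S) ⊇ {$,b}; new: +{$}
  FOLLOW[S]={$,b}  FOLLOW[A]={$,b}  FOLLOW[B]={$}  FOLLOW[C]={$}
round 2:
  S→a B: FOLLOW(B) ⊇ FOLLOW(S) ⊇ {$,b}; new: +{b}
  S→a C: FOLLOW(C) ⊇ FOLLOW(S) ⊇ {$,b}; new: +{b}
  FOLLOW[S]={$,b}  FOLLOW[A]={$,b}  FOLLOW[B]={$,b}  FOLLOW[C]={$,b}
round 3: (no change)
  FOLLOW[S]={$,b}  FOLLOW[A]={$,b}  FOLLOW[B]={$,b}  FOLLOW[C]={$,b}

FOLLOW(A) = ["$", "b"]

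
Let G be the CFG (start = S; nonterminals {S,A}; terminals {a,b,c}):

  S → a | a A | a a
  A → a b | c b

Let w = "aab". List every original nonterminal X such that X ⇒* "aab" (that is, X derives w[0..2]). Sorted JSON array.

CNF form of G:
  S -> T0 A | T0 T0 | a
  A -> T0 T1 | T2 T1
  T0 -> a
  T1 -> b
  T2 -> c

Fill CYK table bottom-up, restricted to cells inside w[0..2]:
  cell(0,0) a: {S,T0}  orig:{S}
  cell(1,1) a: {S,T0}  orig:{S}
  cell(2,2) b: {T1}  orig:{}
  cell(0,1) aa: {S}
  cell(1,2) ab: {A}
  cell(0,2) aab: {S}

Original NTs in T[0,2] deriving "aab": ["S"]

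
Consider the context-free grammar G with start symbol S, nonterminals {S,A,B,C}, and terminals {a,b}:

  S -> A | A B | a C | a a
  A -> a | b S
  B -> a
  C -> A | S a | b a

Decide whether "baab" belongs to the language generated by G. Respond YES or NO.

Convert to CNF:
  S -> A B | T0 S | T1 C | T1 T1 | a
  A -> T0 S | a
  B -> a
  C -> S T1 | T0 S | T0 T1 | a
  T0 -> b
  T1 -> a

Fill CYK table bottom-up:
  [0..0]={T0}  "b"  orig:{}
  [1..1]={A,B,C,S,T1}  "a"  orig:{A,B,C,S}
  [2..2]={A,B,C,S,T1}  "a"  orig:{A,B,C,S}
  [3..3]={T0}  "b"  orig:{}
  [0..1]={A,C,S}  "ba"
  [1..2]={C,S}  "aa"
  [2..3]=∅  "ab"
  [0..2]={A,C,S}  "baa"
  [1..3]=∅  "aab"
  [0..3]=∅  "baab"

S ∉ T[0,3] ⇒ NO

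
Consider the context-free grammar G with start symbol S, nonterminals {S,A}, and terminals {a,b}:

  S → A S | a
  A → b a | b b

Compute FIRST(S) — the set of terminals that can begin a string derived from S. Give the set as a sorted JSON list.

FIRST sets, iterate to fixpoint:
[1]
  A via A→b a: +{b}
  S via S→A S: +{b}
  S via S→a: +{a}
  FIRST[S]={a,b}  FIRST[A]={b}
[2] (no change)
  FIRST[S]={a,b}  FIRST[A]={b}

FIRST(S) = ["a", "b"]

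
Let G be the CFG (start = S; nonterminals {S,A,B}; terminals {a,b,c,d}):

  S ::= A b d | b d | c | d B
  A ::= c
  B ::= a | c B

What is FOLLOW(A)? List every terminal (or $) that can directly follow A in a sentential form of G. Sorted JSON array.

Compute FIRST by fixpoint:
iter 1:
  A via A→c: +{c}
  B via B→a: +{a}
  B via B→c B: +{c}
  S via S→A b d: +{c}
  S via S→b d: +{b}
  S via S→d B: +{d}
  FIRST(S)={b,c,d}  FIRST(A)={c}  FIRST(B)={a,c}
iter 2: — fixpoint
  FIRST(S)={b,c,d}  FIRST(A)={c}  FIRST(B)={a,c}

Compute FOLLOW by fixpoint:
seed FOLLOW(S) with $
iter 1:
  S→A b d: FOLLOW(A) ⊇ FIRST(b) = {b}; new: +{b}
  S→d B: FOLLOW(B) ⊇ FOLLOW(S) ⊇ {$}; new: +{$}
  FOLLOW[S]={$}  FOLLOW[A]={b}  FOLLOW[B]={$}
iter 2: — fixpoint
  FOLLOW[S]={$}  FOLLOW[A]={b}  FOLLOW[B]={$}

FOLLOW(A) = ["b"]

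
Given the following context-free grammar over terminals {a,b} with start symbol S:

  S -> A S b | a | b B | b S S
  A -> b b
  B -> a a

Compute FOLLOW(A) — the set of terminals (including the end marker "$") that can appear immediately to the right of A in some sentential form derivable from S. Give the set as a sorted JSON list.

Compute FIRST by fixpoint:
pass 1:
  A via A→b b: +{b}
  B via B→a a: +{a}
  S via S→A S b: +{b}
  S via S→a: +{a}
  S: {a,b}  A: {b}  B: {a}
pass 2: — fixpoint
  S: {a,b}  A: {b}  B: {a}

Compute FOLLOW by fixpoint:
initialize: $ ∈ FOLLOW(S)
pass 1:
  S→A S b: FOLLOW(A) ⊇ FIRST(S) = {a,b}; new: +{a,b}
  S→A S b: FOLLOW(S) ⊇ FIRST(b) = {b}; new: +{b}
  S→b B: FOLLOW(B) ⊇ FOLLOW(S) ⊇ {$,b}; new: +{$,b}
  S→b S S: FOLLOW(S) ⊇ FIRST(S) = {a,b}; new: +{a}
  FOLLOW[S]={$,a,b}  FOLLOW[A]={a,b}  FOLLOW[B]={$,b}
pass 2:
  S→b B: FOLLOW(B) ⊇ FOLLOW(S) ⊇ {$,a,b}; new: +{a}
  FOLLOW[S]={$,a,b}  FOLLOW[A]={a,b}  FOLLOW[B]={$,a,b}
pass 3: (no change)
  FOLLOW[S]={$,a,b}  FOLLOW[A]={a,b}  FOLLOW[B]={$,a,b}

FOLLOW(A) = ["a", "b"]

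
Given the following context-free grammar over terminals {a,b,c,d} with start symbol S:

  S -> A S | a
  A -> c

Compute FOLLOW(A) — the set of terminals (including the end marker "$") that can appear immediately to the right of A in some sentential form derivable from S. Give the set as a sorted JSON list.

Compute FIRST by fixpoint:
pass 1:
  A via A→c: +{c}
  S via S→A S: +{c}
  S via S→a: +{a}
  FIRST[S]={a,c}  FIRST[A]={c}
pass 2: (no change)
  FIRST[S]={a,c}  FIRST[A]={c}

Compute FOLLOW by fixpoint:
initialize: $ ∈ FOLLOW(S)
round 1:
  S→A S: FOLLOW(A) ⊇ FIRST(S) = {a,c}; new: +{a,c}
  FOLLOW[S]={$}  FOLLOW[A]={a,c}
round 2: — fixpoint
  FOLLOW[S]={$}  FOLLOW[A]={a,c}

FOLLOW(A) = ["a", "c"]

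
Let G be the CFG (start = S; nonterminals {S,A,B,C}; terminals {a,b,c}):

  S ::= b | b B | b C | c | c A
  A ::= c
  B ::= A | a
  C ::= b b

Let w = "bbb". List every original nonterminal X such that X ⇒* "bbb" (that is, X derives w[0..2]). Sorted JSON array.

CNF form of G:
  S -> T0 B | T0 C | T1 A | b | c
  A -> c
  B -> a | c
  C -> T0 T0
  T0 -> b
  T1 -> c

CYK table (by increasing span), restricted to cells inside w[0..2]:
  cell(0,0) b: {S,T0}  orig:{S}
  cell(1,1) b: {S,T0}  orig:{S}
  cell(2,2) b: {S,T0}  orig:{S}
  cell(0,1) bb: {C}
  cell(1,2) bb: {C}
  cell(0,2) bbb: {S}

Original NTs in T[0,2] deriving "bbb": ["S"]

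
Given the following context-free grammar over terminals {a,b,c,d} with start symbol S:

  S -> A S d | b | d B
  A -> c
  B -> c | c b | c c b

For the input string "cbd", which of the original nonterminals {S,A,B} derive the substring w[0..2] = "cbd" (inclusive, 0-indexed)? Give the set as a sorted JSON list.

CNF form of G:
  S -> A X4 | T2 B | b
  A -> c
  B -> T0 T1 | T0 X3 | c
  T0 -> c
  T1 -> b
  T2 -> d
  X3 -> T0 T1
  X4 -> S T2

Fill CYK table bottom-up — only the sub-triangle for w[0..2]:
  T[0,0] 'c' = {A,B,T0}  orig:{A,B}
  T[1,1] 'b' = {S,T1}  orig:{S}
  T[2,2] 'd' = {T2}  orig:{}
  T[0,1] 'cb' = {B,X3}  orig:{B}
  T[1,2] 'bd' = {X4}  orig:{}
  T[0,2] 'cbd' = {S}

Original NTs in T[0,2] deriving "cbd": ["S"]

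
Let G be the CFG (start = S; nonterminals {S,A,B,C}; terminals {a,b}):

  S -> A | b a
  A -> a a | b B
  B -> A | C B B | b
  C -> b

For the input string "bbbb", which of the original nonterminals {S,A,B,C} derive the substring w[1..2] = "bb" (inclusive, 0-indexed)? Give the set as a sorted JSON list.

CNF form of G:
  S -> T0 T0 | T1 B | T1 T0
  A -> T0 T0 | T1 B
  B -> C X2 | T0 T0 | T1 B | b
  C -> b
  T0 -> a
  T1 -> b
  X2 -> B B

CYK fill — only the sub-triangle for w[1..2]:
  T[1,1] 'b' = {B,C,T1}  orig:{B,C}
  T[2,2] 'b' = {B,C,T1}  orig:{B,C}
  T[1,2] 'bb' = {A,B,S,X2}  orig:{A,B,S}

Original NTs in T[1,2] deriving "bb": ["A", "B", "S"]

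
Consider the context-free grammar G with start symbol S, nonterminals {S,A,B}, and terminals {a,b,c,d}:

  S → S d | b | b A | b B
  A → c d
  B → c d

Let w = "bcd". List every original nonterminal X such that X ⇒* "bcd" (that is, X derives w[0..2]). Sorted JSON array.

CNF form of G:
  S -> S T1 | T2 A | T2 B | b
  A -> T0 T1
  B -> T0 T1
  T0 -> c
  T1 -> d
  T2 -> b

CYK fill — only the sub-triangle for w[0..2]:
  [0..0]={S,T2}  "b"  orig:{S}
  [1..1]={T0}  "c"  orig:{}
  [2..2]={T1}  "d"  orig:{}
  [0..1]=∅  "bc"
  [1..2]={A,B}  "cd"
  [0..2]={S}  "bcd"

Original NTs in T[0,2] deriving "bcd": ["S"]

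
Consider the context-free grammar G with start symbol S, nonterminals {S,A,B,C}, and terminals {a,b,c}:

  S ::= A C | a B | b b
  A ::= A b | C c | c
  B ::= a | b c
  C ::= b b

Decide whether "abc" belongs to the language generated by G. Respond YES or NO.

CNF form of G:
  S -> A C | T0 T0 | T2 B
  A -> A T0 | C T1 | c
  B -> T0 T1 | a
  C -> T0 T0
  T0 -> b
  T1 -> c
  T2 -> a

CYK table (by increasing span):
  [0..0]={B,T2}  "a"  orig:{B}
  [1..1]={T0}  "b"  orig:{}
  [2..2]={A,T1}  "c"  orig:{A}
  [0..1]=∅  "ab"
  [1..2]={B}  "bc"
  [0..2]={S}  "abc"

S ∈ T[0,2] ⇒ YES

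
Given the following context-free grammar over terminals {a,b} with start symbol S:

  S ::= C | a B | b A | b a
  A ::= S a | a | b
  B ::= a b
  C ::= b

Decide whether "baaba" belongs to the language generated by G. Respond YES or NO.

Convert to CNF:
  S -> T0 B | T1 A | T1 T0 | b
  A -> S T0 | a | b
  B -> T0 T1
  C -> b
  T0 -> a
  T1 -> b

CYK table (by increasing span):
  [0..0]={A,C,S,T1}  "b"  orig:{A,C,S}
  [1..1]={A,T0}  "a"  orig:{A}
  [2..2]={A,T0}  "a"  orig:{A}
  [3..3]={A,C,S,T1}  "b"  orig:{A,C,S}
  [4..4]={A,T0}  "a"  orig:{A}
  [0..1]={A,S}  "ba"
  [1..2]=∅  "aa"
  [2..3]={B}  "ab"
  [3..4]={A,S}  "ba"
  [0..2]={A}  "baa"
  [1..3]={S}  "aab"
  [2..4]=∅  "aba"
  [0..3]=∅  "baab"
  [1..4]={A}  "aaba"
  [0..4]={S}  "baaba"

S ∈ T[0,4] ⇒ YES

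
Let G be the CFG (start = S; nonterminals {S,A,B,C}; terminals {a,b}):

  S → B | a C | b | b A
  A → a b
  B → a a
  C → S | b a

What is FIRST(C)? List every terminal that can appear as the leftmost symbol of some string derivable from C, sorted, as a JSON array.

FIRST iteration:
iter 1:
  A via A→a b: +{a}
  B via B→a a: +{a}
  C via C→b a: +{b}
  S via S→B: +{a}
  S via S→b: +{b}
  FIRST[S]={a,b}  FIRST[A]={a}  FIRST[B]={a}  FIRST[C]={b}
iter 2:
  C via C→S: +{a}
  FIRST[S]={a,b}  FIRST[A]={a}  FIRST[B]={a}  FIRST[C]={a,b}
iter 3: done
  FIRST[S]={a,b}  FIRST[A]={a}  FIRST[B]={a}  FIRST[C]={a,b}

FIRST(C) = ["a", "b"]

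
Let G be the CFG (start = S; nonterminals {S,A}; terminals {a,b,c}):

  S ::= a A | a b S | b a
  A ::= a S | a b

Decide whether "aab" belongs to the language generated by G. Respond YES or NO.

CNF form of G:
  S -> T0 A | T0 X2 | T1 T0
  A -> T0 S | T0 T1
  T0 -> a
  T1 -> b
  X2 -> T1 S

CYK fill:
  T[0,0] 'a' = {T0}  orig:{}
  T[1,1] 'a' = {T0}  orig:{}
  T[2,2] 'b' = {T1}  orig:{}
  T[0,1] 'aa' = ∅
  T[1,2] 'ab' = {A}
  T[0,2] 'aab' = {S}

S ∈ T[0,2] ⇒ YES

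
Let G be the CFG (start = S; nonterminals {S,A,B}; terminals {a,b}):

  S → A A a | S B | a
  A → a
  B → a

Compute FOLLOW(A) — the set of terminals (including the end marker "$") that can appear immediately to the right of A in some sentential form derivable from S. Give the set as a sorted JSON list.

Compute FIRST by fixpoint:
[1]
  A via A→a: +{a}
  B via B→a: +{a}
  S via S→A A a: +{a}
  S: {a}  A: {a}  B: {a}
[2] (stable)
  S: {a}  A: {a}  B: {a}

Compute FOLLOW by fixpoint:
FOLLOW(S) := {$}
round 1:
  S→A A a: FOLLOW(A) ⊇ FIRST(A) = {a}; new: +{a}
  S→S B: FOLLOW(S) ⊇ FIRST(B) = {a}; new: +{a}
  S→S B: FOLLOW(B) ⊇ FOLLOW(S) ⊇ {$,a}; new: +{$,a}
  FOLLOW(S)={$,a}  FOLLOW(A)={a}  FOLLOW(B)={$,a}
round 2: (stable)
  FOLLOW(S)={$,a}  FOLLOW(A)={a}  FOLLOW(B)={$,a}

FOLLOW(A) = ["a"]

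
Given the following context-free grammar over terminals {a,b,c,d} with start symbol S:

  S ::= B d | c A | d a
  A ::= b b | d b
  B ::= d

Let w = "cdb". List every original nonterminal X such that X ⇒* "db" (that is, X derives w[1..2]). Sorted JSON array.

CNF form of G:
  S -> B T1 | T1 T3 | T2 A
  A -> T0 T0 | T1 T0
  B -> d
  T0 -> b
  T1 -> d
  T2 -> c
  T3 -> a

CYK fill, restricted to cells inside w[1..2]:
  [1..1]={B,T1}  "d"  orig:{B}
  [2..2]={T0}  "b"  orig:{}
  [1..2]={A}  "db"

Original NTs in T[1,2] deriving "db": ["A"]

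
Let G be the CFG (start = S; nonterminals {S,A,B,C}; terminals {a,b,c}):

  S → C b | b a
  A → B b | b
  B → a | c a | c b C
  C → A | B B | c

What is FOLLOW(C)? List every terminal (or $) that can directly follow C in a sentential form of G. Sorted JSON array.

FIRST iteration:
pass 1:
  A via A→b: +{b}
  B via B→a: +{a}
  B via B→c a: +{c}
  C via C→A: +{b}
  C via C→B B: +{a,c}
  S via S→C b: +{a,b,c}
  S: {a,b,c}  A: {b}  B: {a,c}  C: {a,b,c}
pass 2:
  A via A→B b: +{a,c}
  S: {a,b,c}  A: {a,b,c}  B: {a,c}  C: {a,b,c}
pass 3: (no change)
  S: {a,b,c}  A: {a,b,c}  B: {a,c}  C: {a,b,c}

FOLLOW sets:
seed FOLLOW(S) with $
[1]
  A→B b: FOLLOW(B) ⊇ FIRST(b) = {b}; new: +{b}
  B→c b C: FOLLOW(C) ⊇ FOLLOW(B) ⊇ {b}; new: +{b}
  C→A: FOLLOW(A) ⊇ FOLLOW(C) ⊇ {b}; new: +{b}
  C→B B: FOLLOW(B) ⊇ FIRST(B) = {a,c}; new: +{a,c}
  FOLLOW(S)={$}  FOLLOW(A)={b}  FOLLOW(B)={a,b,c}  FOLLOW(C)={b}
[2]
  B→c b C: FOLLOW(C) ⊇ FOLLOW(B) ⊇ {a,b,c}; new: +{a,c}
  C→A: FOLLOW(A) ⊇ FOLLOW(C) ⊇ {a,b,c}; new: +{a,c}
  FOLLOW(S)={$}  FOLLOW(A)={a,b,c}  FOLLOW(B)={a,b,c}  FOLLOW(C)={a,b,c}
[3] — fixpoint
  FOLLOW(S)={$}  FOLLOW(A)={a,b,c}  FOLLOW(B)={a,b,c}  FOLLOW(C)={a,b,c}

FOLLOW(C) = ["a", "b", "c"]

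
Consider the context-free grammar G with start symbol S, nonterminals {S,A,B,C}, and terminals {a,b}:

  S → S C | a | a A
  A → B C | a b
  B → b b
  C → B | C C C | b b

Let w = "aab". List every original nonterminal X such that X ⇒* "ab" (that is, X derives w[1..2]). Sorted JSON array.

CNF form of G:
  S -> S C | T0 A | a
  A -> B C | T0 T1
  B -> T1 T1
  C -> C X2 | T1 T1
  T0 -> a
  T1 -> b
  X2 -> C C

Fill CYK table bottom-up — only the sub-triangle for w[1..2]:
  T[1,1] 'a' = {S,T0}  orig:{S}
  T[2,2] 'b' = {T1}  orig:{}
  T[1,2] 'ab' = {A}

Original NTs in T[1,2] deriving "ab": ["A"]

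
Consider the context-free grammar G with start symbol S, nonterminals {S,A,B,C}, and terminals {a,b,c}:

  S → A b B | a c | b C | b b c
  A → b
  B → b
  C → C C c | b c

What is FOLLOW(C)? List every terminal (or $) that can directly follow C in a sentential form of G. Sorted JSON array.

FIRST sets, iterate to fixpoint:
[1]
  A via A→b: +{b}
  B via B→b: +{b}
  C via C→b c: +{b}
  S via S→A b B: +{b}
  S via S→a c: +{a}
  FIRST(S)={a,b}  FIRST(A)={b}  FIRST(B)={b}  FIRST(C)={b}
[2] (stable)
  FIRST(S)={a,b}  FIRST(A)={b}  FIRST(B)={b}  FIRST(C)={b}

FOLLOW sets:
initialize: $ ∈ FOLLOW(S)
round 1:
  C→C C c: FOLLOW(C) ⊇ FIRST(C) = {b}; new: +{b}
  C→C C c: FOLLOW(C) ⊇ FIRST(c) = {c}; new: +{c}
  S→A b B: FOLLOW(A) ⊇ FIRST(b) = {b}; new: +{b}
  S→A b B: FOLLOW(B) ⊇ FOLLOW(S) ⊇ {$}; new: +{$}
  S→b C: FOLLOW(C) ⊇ FOLLOW(S) ⊇ {$}; new: +{$}
  FOLLOW(S)={$}  FOLLOW(A)={b}  FOLLOW(B)={$}  FOLLOW(C)={$,b,c}
round 2: (stable)
  FOLLOW(S)={$}  FOLLOW(A)={b}  FOLLOW(B)={$}  FOLLOW(C)={$,b,c}

FOLLOW(C) = ["$", "b", "c"]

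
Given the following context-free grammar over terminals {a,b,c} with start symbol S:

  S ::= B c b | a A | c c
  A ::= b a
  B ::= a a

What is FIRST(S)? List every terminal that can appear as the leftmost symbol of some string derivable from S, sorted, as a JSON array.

FIRST sets, iterate to fixpoint:
iter 1:
  A via A→b a: +{b}
  B via B→a a: +{a}
  S via S→B c b: +{a}
  S via S→c c: +{c}
  FIRST(S)={a,c}  FIRST(A)={b}  FIRST(B)={a}
iter 2: — fixpoint
  FIRST(S)={a,c}  FIRST(A)={b}  FIRST(B)={a}

FIRST(S) = ["a", "c"]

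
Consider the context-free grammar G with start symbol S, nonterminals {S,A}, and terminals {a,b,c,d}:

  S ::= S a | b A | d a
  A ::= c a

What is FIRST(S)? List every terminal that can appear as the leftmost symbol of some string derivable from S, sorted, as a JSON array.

FIRST iteration:
pass 1:
  A via A→c a: +{c}
  S via S→b A: +{b}
  S via S→d a: +{d}
  FIRST(S)={b,d}  FIRST(A)={c}
pass 2: — fixpoint
  FIRST(S)={b,d}  FIRST(A)={c}

FIRST(S) = ["b", "d"]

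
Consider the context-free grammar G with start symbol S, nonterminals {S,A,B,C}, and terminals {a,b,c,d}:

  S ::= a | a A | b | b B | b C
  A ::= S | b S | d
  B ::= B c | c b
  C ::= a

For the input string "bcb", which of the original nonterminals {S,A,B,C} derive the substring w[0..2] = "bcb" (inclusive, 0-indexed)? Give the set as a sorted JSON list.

CNF form of G:
  S -> T0 A | T1 B | T1 C | a | b
  A -> T0 A | T1 B | T1 C | T1 S | a | b | d
  B -> B T2 | T2 T1
  C -> a
  T0 -> a
  T1 -> b
  T2 -> c

Fill CYK table bottom-up, restricted to cells inside w[0..2]:
  T[0,0] 'b' = {A,S,T1}  orig:{A,S}
  T[1,1] 'c' = {T2}  orig:{}
  T[2,2] 'b' = {A,S,T1}  orig:{A,S}
  T[0,1] 'bc' = ∅
  T[1,2] 'cb' = {B}
  T[0,2] 'bcb' = {A,S}

Original NTs in T[0,2] deriving "bcb": ["A", "S"]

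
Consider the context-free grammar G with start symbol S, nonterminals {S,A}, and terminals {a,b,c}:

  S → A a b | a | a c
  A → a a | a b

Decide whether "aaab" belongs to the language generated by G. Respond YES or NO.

CNF form of G:
  S -> A X3 | T0 T2 | a
  A -> T0 T0 | T0 T1
  T0 -> a
  T1 -> b
  T2 -> c
  X3 -> T0 T1

Fill CYK table bottom-up:
  [0..0]={S,T0}  "a"  orig:{S}
  [1..1]={S,T0}  "a"  orig:{S}
  [2..2]={S,T0}  "a"  orig:{S}
  [3..3]={T1}  "b"  orig:{}
  [0..1]={A}  "aa"
  [1..2]={A}  "aa"
  [2..3]={A,X3}  "ab"  orig:{A}
  [0..2]=∅  "aaa"
  [1..3]=∅  "aab"
  [0..3]={S}  "aaab"

S ∈ T[0,3] ⇒ YES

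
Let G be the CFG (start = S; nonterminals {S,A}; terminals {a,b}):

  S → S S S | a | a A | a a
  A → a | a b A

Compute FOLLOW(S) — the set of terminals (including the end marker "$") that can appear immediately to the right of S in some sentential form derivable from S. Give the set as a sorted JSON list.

FIRST iteration:
round 1:
  A via A→a: +{a}
  S via S→a: +{a}
  FIRST[S]={a}  FIRST[A]={a}
round 2: (no change)
  FIRST[S]={a}  FIRST[A]={a}

Compute FOLLOW by fixpoint:
FOLLOW(S) := {$}
round 1:
  S→S S S: FOLLOW(S) ⊇ FIRST(S) = {a}; new: +{a}
  S→a A: FOLLOW(A) ⊇ FOLLOW(S) ⊇ {$,a}; new: +{$,a}
  S: {$,a}  A: {$,a}
round 2: (no change)
  S: {$,a}  A: {$,a}

FOLLOW(S) = ["$", "a"]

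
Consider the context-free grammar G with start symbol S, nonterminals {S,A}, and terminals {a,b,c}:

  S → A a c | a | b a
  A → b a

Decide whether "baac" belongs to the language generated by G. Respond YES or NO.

CNF form of G:
  S -> A X3 | T0 T1 | a
  A -> T0 T1
  T0 -> b
  T1 -> a
  T2 -> c
  X3 -> T1 T2

Fill CYK table bottom-up:
  [0..0]={T0}  "b"  orig:{}
  [1..1]={S,T1}  "a"  orig:{S}
  [2..2]={S,T1}  "a"  orig:{S}
  [3..3]={T2}  "c"  orig:{}
  [0..1]={A,S}  "ba"
  [1..2]=∅  "aa"
  [2..3]={X3}  "ac"  orig:{}
  [0..2]=∅  "baa"
  [1..3]=∅  "aac"
  [0..3]={S}  "baac"

S ∈ T[0,3] ⇒ YES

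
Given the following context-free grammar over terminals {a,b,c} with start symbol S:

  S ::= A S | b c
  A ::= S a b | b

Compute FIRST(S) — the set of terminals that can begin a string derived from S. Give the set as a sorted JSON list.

FIRST iteration:
pass 1:
  A via A→b: +{b}
  S via S→A S: +{b}
  S: {b}  A: {b}
pass 2: — fixpoint
  S: {b}  A: {b}

FIRST(S) = ["b"]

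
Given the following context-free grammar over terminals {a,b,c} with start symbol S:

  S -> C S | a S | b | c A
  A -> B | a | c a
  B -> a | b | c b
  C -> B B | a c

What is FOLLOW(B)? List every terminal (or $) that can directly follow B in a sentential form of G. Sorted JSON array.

FIRST iteration:
round 1:
  A via A→a: +{a}
  A via A→c a: +{c}
  B via B→a: +{a}
  B via B→b: +{b}
  B via B→c b: +{c}
  C via C→B B: +{a,b,c}
  S via S→C S: +{a,b,c}
  FIRST[S]={a,b,c}  FIRST[A]={a,c}  FIRST[B]={a,b,c}  FIRST[C]={a,b,c}
round 2:
  A via A→B: +{b}
  FIRST[S]={a,b,c}  FIRST[A]={a,b,c}  FIRST[B]={a,b,c}  FIRST[C]={a,b,c}
round 3: — fixpoint
  FIRST[S]={a,b,c}  FIRST[A]={a,b,c}  FIRST[B]={a,b,c}  FIRST[C]={a,b,c}

FOLLOW iteration:
seed FOLLOW(S) with $
iter 1:
  C→B B: FOLLOW(B) ⊇ FIRST(B) = {a,b,c}; new: +{a,b,c}
  S→C S: FOLLOW(C) ⊇ FIRST(S) = {a,b,c}; new: +{a,b,c}
  S→c A: FOLLOW(A) ⊇ FOLLOW(S) ⊇ {$}; new: +{$}
  FOLLOW[S]={$}  FOLLOW[A]={$}  FOLLOW[B]={a,b,c}  FOLLOW[C]={a,b,c}
iter 2:
  A→B: FOLLOW(B) ⊇ FOLLOW(A) ⊇ {$}; new: +{$}
  FOLLOW[S]={$}  FOLLOW[A]={$}  FOLLOW[B]={$,a,b,c}  FOLLOW[C]={a,b,c}
iter 3: (stable)
  FOLLOW[S]={$}  FOLLOW[A]={$}  FOLLOW[B]={$,a,b,c}  FOLLOW[C]={a,b,c}

FOLLOW(B) = ["$", "a", "b", "c"]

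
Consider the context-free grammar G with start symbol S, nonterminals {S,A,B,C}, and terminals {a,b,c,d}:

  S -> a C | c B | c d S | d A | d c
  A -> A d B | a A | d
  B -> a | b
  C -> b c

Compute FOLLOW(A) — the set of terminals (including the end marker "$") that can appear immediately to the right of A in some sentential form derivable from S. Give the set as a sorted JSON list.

FIRST iteration:
pass 1:
  A via A→a A: +{a}
  A via A→d: +{d}
  B via B→a: +{a}
  B via B→b: +{b}
  C via C→b c: +{b}
  S via S→a C: +{a}
  S via S→c B: +{c}
  S via S→d A: +{d}
  FIRST(S)={a,c,d}  FIRST(A)={a,d}  FIRST(B)={a,b}  FIRST(C)={b}
pass 2: done
  FIRST(S)={a,c,d}  FIRST(A)={a,d}  FIRST(B)={a,b}  FIRST(C)={b}

FOLLOW sets:
initialize: $ ∈ FOLLOW(S)
pass 1:
  A→A d B: FOLLOW(A) ⊇ FIRST(d) = {d}; new: +{d}
  A→A d B: FOLLOW(B) ⊇ FOLLOW(A) ⊇ {d}; new: +{d}
  S→a C: FOLLOW(C) ⊇ FOLLOW(S) ⊇ {$}; new: +{$}
  S→c B: FOLLOW(B) ⊇ FOLLOW(S) ⊇ {$}; new: +{$}
  S→d A: FOLLOW(A) ⊇ FOLLOW(S) ⊇ {$}; new: +{$}
  S: {$}  A: {$,d}  B: {$,d}  C: {$}
pass 2: done
  S: {$}  A: {$,d}  B: {$,d}  C: {$}

FOLLOW(A) = ["$", "d"]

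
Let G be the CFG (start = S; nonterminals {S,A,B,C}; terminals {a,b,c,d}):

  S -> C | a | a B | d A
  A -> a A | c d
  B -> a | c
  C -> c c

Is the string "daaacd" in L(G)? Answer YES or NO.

CNF form of G:
  S -> T0 B | T1 T1 | T2 A | a
  A -> T0 A | T1 T2
  B -> a | c
  C -> T1 T1
  T0 -> a
  T1 -> c
  T2 -> d

Fill CYK table bottom-up:
  [0..0]={T2}  "d"  orig:{}
  [1..1]={B,S,T0}  "a"  orig:{B,S}
  [2..2]={B,S,T0}  "a"  orig:{B,S}
  [3..3]={B,S,T0}  "a"  orig:{B,S}
  [4..4]={B,T1}  "c"  orig:{B}
  [5..5]={T2}  "d"  orig:{}
  [0..1]=∅  "da"
  [1..2]={S}  "aa"
  [2..3]={S}  "aa"
  [3..4]={S}  "ac"
  [4..5]={A}  "cd"
  [0..2]=∅  "daa"
  [1..3]=∅  "aaa"
  [2..4]=∅  "aac"
  [3..5]={A}  "acd"
  [0..3]=∅  "daaa"
  [1..4]=∅  "aaac"
  [2..5]={A}  "aacd"
  [0..4]=∅  "daaac"
  [1..5]={A}  "aaacd"
  [0..5]={S}  "daaacd"

S ∈ T[0,5] ⇒ YES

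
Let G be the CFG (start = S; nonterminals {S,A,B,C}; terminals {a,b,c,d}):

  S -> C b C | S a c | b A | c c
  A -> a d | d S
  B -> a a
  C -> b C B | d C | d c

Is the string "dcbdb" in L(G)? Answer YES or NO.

CNF form of G:
  S -> C X5 | S X6 | T2 A | T3 T3
  A -> T0 T1 | T1 S
  B -> T0 T0
  C -> T1 C | T1 T3 | T2 X4
  T0 -> a
  T1 -> d
  T2 -> b
  T3 -> c
  X4 -> C B
  X5 -> T2 C
  X6 -> T0 T3

CYK fill:
  T[0,0] 'd' = {T1}  orig:{}
  T[1,1] 'c' = {T3}  orig:{}
  T[2,2] 'b' = {T2}  orig:{}
  T[3,3] 'd' = {T1}  orig:{}
  T[4,4] 'b' = {T2}  orig:{}
  T[0,1] 'dc' = {C}
  T[1,2] 'cb' = ∅
  T[2,3] 'bd' = ∅
  T[3,4] 'db' = ∅
  T[0,2] 'dcb' = ∅
  T[1,3] 'cbd' = ∅
  T[2,4] 'bdb' = ∅
  T[0,3] 'dcbd' = ∅
  T[1,4] 'cbdb' = ∅
  T[0,4] 'dcbdb' = ∅

S ∉ T[0,4] ⇒ NO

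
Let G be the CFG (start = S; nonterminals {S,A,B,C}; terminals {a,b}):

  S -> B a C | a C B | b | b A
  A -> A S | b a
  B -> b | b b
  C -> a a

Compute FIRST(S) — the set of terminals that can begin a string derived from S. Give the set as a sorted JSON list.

FIRST sets, iterate to fixpoint:
iter 1:
  A via A→b a: +{b}
  B via B→b: +{b}
  C via C→a a: +{a}
  S via S→B a C: +{b}
  S via S→a C B: +{a}
  FIRST(S)={a,b}  FIRST(A)={b}  FIRST(B)={b}  FIRST(C)={a}
iter 2: (stable)
  FIRST(S)={a,b}  FIRST(A)={b}  FIRST(B)={b}  FIRST(C)={a}

FIRST(S) = ["a", "b"]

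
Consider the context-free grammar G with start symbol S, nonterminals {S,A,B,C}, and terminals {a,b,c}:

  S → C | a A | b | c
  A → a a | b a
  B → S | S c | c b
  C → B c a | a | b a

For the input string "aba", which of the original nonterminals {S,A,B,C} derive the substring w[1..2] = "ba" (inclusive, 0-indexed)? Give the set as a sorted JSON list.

CNF form of G:
  S -> B X5 | T0 A | T1 T0 | a | b | c
  A -> T0 T0 | T1 T0
  B -> B X3 | S T2 | T0 A | T1 T0 | T2 T1 | a | b | c
  C -> B X4 | T1 T0 | a
  T0 -> a
  T1 -> b
  T2 -> c
  X3 -> T2 T0
  X4 -> T2 T0
  X5 -> T2 T0

CYK fill — only the sub-triangle for w[1..2]:
  T[1,1] 'b' = {B,S,T1}  orig:{B,S}
  T[2,2] 'a' = {B,C,S,T0}  orig:{B,C,S}
  T[1,2] 'ba' = {A,B,C,S}

Original NTs in T[1,2] deriving "ba": ["A", "B", "C", "S"]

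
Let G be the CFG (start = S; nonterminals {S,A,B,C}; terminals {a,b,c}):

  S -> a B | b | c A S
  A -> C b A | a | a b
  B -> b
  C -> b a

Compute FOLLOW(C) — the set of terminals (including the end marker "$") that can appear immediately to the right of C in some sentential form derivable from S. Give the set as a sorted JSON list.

FIRST iteration:
pass 1:
  A via A→a: +{a}
  B via B→b: +{b}
  C via C→b a: +{b}
  S via S→a B: +{a}
  S via S→b: +{b}
  S via S→c A S: +{c}
  S: {a,b,c}  A: {a}  B: {b}  C: {b}
pass 2:
  A via A→C b A: +{b}
  S: {a,b,c}  A: {a,b}  B: {b}  C: {b}
pass 3: — fixpoint
  S: {a,b,c}  A: {a,b}  B: {b}  C: {b}

Compute FOLLOW by fixpoint:
seed FOLLOW(S) with $
round 1:
  A→C b A: FOLLOW(C) ⊇ FIRST(b) = {b}; new: +{b}
  S→a B: FOLLOW(B) ⊇ FOLLOW(S) ⊇ {$}; new: +{$}
  S→c A S: FOLLOW(A) ⊇ FIRST(S) = {a,b,c}; new: +{a,b,c}
  FOLLOW[S]={$}  FOLLOW[A]={a,b,c}  FOLLOW[B]={$}  FOLLOW[C]={b}
round 2: (stable)
  FOLLOW[S]={$}  FOLLOW[A]={a,b,c}  FOLLOW[B]={$}  FOLLOW[C]={b}

FOLLOW(C) = ["b"]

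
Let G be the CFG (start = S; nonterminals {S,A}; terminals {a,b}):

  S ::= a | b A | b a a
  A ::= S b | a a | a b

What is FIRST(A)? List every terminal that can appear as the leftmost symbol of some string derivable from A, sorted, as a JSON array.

FIRST sets, iterate to fixpoint:
pass 1:
  A via A→a a: +{a}
  S via S→a: +{a}
  S via S→b A: +{b}
  FIRST(S)={a,b}  FIRST(A)={a}
pass 2:
  A via A→S b: +{b}
  FIRST(S)={a,b}  FIRST(A)={a,b}
pass 3: done
  FIRST(S)={a,b}  FIRST(A)={a,b}

FIRST(A) = ["a", "b"]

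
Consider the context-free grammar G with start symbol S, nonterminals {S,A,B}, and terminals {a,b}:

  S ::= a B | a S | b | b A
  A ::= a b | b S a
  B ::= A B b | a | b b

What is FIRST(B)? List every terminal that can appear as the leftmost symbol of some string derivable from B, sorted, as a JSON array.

FIRST sets, iterate to fixpoint:
pass 1:
  A via A→a b: +{a}
  A via A→b S a: +{b}
  B via B→A B b: +{a,b}
  S via S→a B: +{a}
  S via S→b: +{b}
  S: {a,b}  A: {a,b}  B: {a,b}
pass 2: — fixpoint
  S: {a,b}  A: {a,b}  B: {a,b}

FIRST(B) = ["a", "b"]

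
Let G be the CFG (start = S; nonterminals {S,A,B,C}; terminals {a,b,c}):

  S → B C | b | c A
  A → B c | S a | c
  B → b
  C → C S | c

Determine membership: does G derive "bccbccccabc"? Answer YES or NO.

CNF form of G:
  S -> B C | T0 A | b
  A -> B T0 | S T1 | c
  B -> b
  C -> C S | c
  T0 -> c
  T1 -> a

CYK table (by increasing span):
  cell(0,0) b: {B,S}
  cell(1,1) c: {A,C,T0}  orig:{A,C}
  cell(2,2) c: {A,C,T0}  orig:{A,C}
  cell(3,3) b: {B,S}
  cell(4,4) c: {A,C,T0}  orig:{A,C}
  cell(5,5) c: {A,C,T0}  orig:{A,C}
  cell(6,6) c: {A,C,T0}  orig:{A,C}
  cell(7,7) c: {A,C,T0}  orig:{A,C}
  cell(8,8) a: {T1}  orig:{}
  cell(9,9) b: {B,S}
  cell(10,10) c: {A,C,T0}  orig:{A,C}
  cell(0,1) bc: {A,S}
  cell(1,2) cc: {S}
  cell(2,3) cb: {C}
  cell(3,4) bc: {A,S}
  cell(4,5) cc: {S}
  cell(5,6) cc: {S}
  cell(6,7) cc: {S}
  cell(7,8) ca: ∅
  cell(8,9) ab: ∅
  cell(9,10) bc: {A,S}
  cell(0,2) bcc: ∅
  cell(1,3) ccb: ∅
  cell(2,4) cbc: {C,S}
  cell(3,5) bcc: ∅
  cell(4,6) ccc: {C}
  cell(5,7) ccc: {C}
  cell(6,8) cca: {A}
  cell(7,9) cab: ∅
  cell(8,10) abc: ∅
  cell(0,3) bccb: ∅
  cell(1,4) ccbc: {C}
  cell(2,5) cbcc: {C}
  cell(3,6) bccc: {S}
  cell(4,7) cccc: ∅
  cell(5,8) ccca: {S}
  cell(6,9) ccab: ∅
  cell(7,10) cabc: ∅
  cell(0,4) bccbc: {S}
  cell(1,5) ccbcc: ∅
  cell(2,6) cbccc: {C}
  cell(3,7) bcccc: ∅
  cell(4,8) cccca: {C}
  cell(5,9) cccab: ∅
  cell(6,10) ccabc: ∅
  cell(0,5) bccbcc: ∅
  cell(1,6) ccbccc: {C}
  cell(2,7) cbcccc: {C}
  cell(3,8) bcccca: {S}
  cell(4,9) ccccab: {C}
  cell(5,10) cccabc: ∅
  cell(0,6) bccbccc: {S}
  cell(1,7) ccbcccc: ∅
  cell(2,8) cbcccca: {C}
  cell(3,9) bccccab: {S}
  cell(4,10) ccccabc: {C}
  cell(0,7) bccbcccc: ∅
  cell(1,8) ccbcccca: {C}
  cell(2,9) cbccccab: {C}
  cell(3,10) bccccabc: {S}
  cell(0,8) bccbcccca: {S}
  cell(1,9) ccbccccab: {C}
  cell(2,10) cbccccabc: {C}
  cell(0,9) bccbccccab: {S}
  cell(1,10) ccbccccabc: {C}
  cell(0,10) bccbccccabc: {S}

S ∈ T[0,10] ⇒ YES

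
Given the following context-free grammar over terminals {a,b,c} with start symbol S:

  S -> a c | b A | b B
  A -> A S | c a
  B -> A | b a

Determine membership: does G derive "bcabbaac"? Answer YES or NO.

Convert to CNF:
  S -> T1 T0 | T2 A | T2 B
  A -> A S | T0 T1
  B -> A S | T0 T1 | T2 T1
  T0 -> c
  T1 -> a
  T2 -> b

CYK fill:
  cell(0,0) b: {T2}  orig:{}
  cell(1,1) c: {T0}  orig:{}
  cell(2,2) a: {T1}  orig:{}
  cell(3,3) b: {T2}  orig:{}
  cell(4,4) b: {T2}  orig:{}
  cell(5,5) a: {T1}  orig:{}
  cell(6,6) a: {T1}  orig:{}
  cell(7,7) c: {T0}  orig:{}
  cell(0,1) bc: ∅
  cell(1,2) ca: {A,B}
  cell(2,3) ab: ∅
  cell(3,4) bb: ∅
  cell(4,5) ba: {B}
  cell(5,6) aa: ∅
  cell(6,7) ac: {S}
  cell(0,2) bca: {S}
  cell(1,3) cab: ∅
  cell(2,4) abb: ∅
  cell(3,5) bba: {S}
  cell(4,6) baa: ∅
  cell(5,7) aac: ∅
  cell(0,3) bcab: ∅
  cell(1,4) cabb: ∅
  cell(2,5) abba: ∅
  cell(3,6) bbaa: ∅
  cell(4,7) baac: ∅
  cell(0,4) bcabb: ∅
  cell(1,5) cabba: {A,B}
  cell(2,6) abbaa: ∅
  cell(3,7) bbaac: ∅
  cell(0,5) bcabba: {S}
  cell(1,6) cabbaa: ∅
  cell(2,7) abbaac: ∅
  cell(0,6) bcabbaa: ∅
  cell(1,7) cabbaac: {A,B}
  cell(0,7) bcabbaac: {S}

S ∈ T[0,7] ⇒ YES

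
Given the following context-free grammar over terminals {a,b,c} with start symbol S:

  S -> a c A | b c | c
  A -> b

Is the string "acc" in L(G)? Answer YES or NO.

CNF form of G:
  S -> T0 X3 | T2 T1 | c
  A -> b
  T0 -> a
  T1 -> c
  T2 -> b
  X3 -> T1 A

Fill CYK table bottom-up:
  T[0,0] 'a' = {T0}  orig:{}
  T[1,1] 'c' = {S,T1}  orig:{S}
  T[2,2] 'c' = {S,T1}  orig:{S}
  T[0,1] 'ac' = ∅
  T[1,2] 'cc' = ∅
  T[0,2] 'acc' = ∅

S ∉ T[0,2] ⇒ NO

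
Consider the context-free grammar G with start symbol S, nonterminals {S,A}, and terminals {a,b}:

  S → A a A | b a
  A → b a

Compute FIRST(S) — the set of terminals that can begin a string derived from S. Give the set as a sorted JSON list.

Compute FIRST by fixpoint:
[1]
  A via A→b a: +{b}
  S via S→A a A: +{b}
  FIRST(S)={b}  FIRST(A)={b}
[2] (stable)
  FIRST(S)={b}  FIRST(A)={b}

FIRST(S) = ["b"]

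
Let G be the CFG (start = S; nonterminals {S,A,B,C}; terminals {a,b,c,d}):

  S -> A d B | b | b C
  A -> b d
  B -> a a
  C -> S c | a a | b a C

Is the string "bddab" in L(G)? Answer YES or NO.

CNF form of G:
  S -> A X5 | T0 C | b
  A -> T0 T1
  B -> T2 T2
  C -> S T3 | T0 X4 | T2 T2
  T0 -> b
  T1 -> d
  T2 -> a
  T3 -> c
  X4 -> T2 C
  X5 -> T1 B

CYK fill:
  [0..0]={S,T0}  "b"  orig:{S}
  [1..1]={T1}  "d"  orig:{}
  [2..2]={T1}  "d"  orig:{}
  [3..3]={T2}  "a"  orig:{}
  [4..4]={S,T0}  "b"  orig:{S}
  [0..1]={A}  "bd"
  [1..2]=∅  "dd"
  [2..3]=∅  "da"
  [3..4]=∅  "ab"
  [0..2]=∅  "bdd"
  [1..3]=∅  "dda"
  [2..4]=∅  "dab"
  [0..3]=∅  "bdda"
  [1..4]=∅  "ddab"
  [0..4]=∅  "bddab"

S ∉ T[0,4] ⇒ NO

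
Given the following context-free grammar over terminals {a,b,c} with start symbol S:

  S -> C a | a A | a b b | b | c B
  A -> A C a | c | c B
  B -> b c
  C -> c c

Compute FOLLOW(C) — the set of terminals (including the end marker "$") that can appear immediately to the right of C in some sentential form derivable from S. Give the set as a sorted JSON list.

Compute FIRST by fixpoint:
round 1:
  A via A→c: +{c}
  B via B→b c: +{b}
  C via C→c c: +{c}
  S via S→C a: +{c}
  S via S→a A: +{a}
  S via S→b: +{b}
  S: {a,b,c}  A: {c}  B: {b}  C: {c}
round 2: (stable)
  S: {a,b,c}  A: {c}  B: {b}  C: {c}

FOLLOW sets:
initialize: $ ∈ FOLLOW(S)
round 1:
  A→A C a: FOLLOW(A) ⊇ FIRST(C) = {c}; new: +{c}
  A→A C a: FOLLOW(C) ⊇ FIRST(a) = {a}; new: +{a}
  A→c B: FOLLOW(B) ⊇ FOLLOW(A) ⊇ {c}; new: +{c}
  S→a A: FOLLOW(A) ⊇ FOLLOW(S) ⊇ {$}; new: +{$}
  S→c B: FOLLOW(B) ⊇ FOLLOW(S) ⊇ {$}; new: +{$}
  FOLLOW[S]={$}  FOLLOW[A]={$,c}  FOLLOW[B]={$,c}  FOLLOW[C]={a}
round 2: done
  FOLLOW[S]={$}  FOLLOW[A]={$,c}  FOLLOW[B]={$,c}  FOLLOW[C]={a}

FOLLOW(C) = ["a"]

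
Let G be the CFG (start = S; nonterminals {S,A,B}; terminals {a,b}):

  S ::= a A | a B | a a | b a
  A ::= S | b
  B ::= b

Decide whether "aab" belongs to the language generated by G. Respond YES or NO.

CNF form of G:
  S -> T0 A | T0 B | T0 T0 | T1 T0
  A -> T0 A | T0 B | T0 T0 | T1 T0 | b
  B -> b
  T0 -> a
  T1 -> b

CYK fill:
  cell(0,0) a: {T0}  orig:{}
  cell(1,1) a: {T0}  orig:{}
  cell(2,2) b: {A,B,T1}  orig:{A,B}
  cell(0,1) aa: {A,S}
  cell(1,2) ab: {A,S}
  cell(0,2) aab: {A,S}

S ∈ T[0,2] ⇒ YES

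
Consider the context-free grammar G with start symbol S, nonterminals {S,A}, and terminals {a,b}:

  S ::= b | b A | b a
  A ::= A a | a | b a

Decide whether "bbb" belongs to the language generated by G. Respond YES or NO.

CNF form of G:
  S -> T1 A | T1 T0 | b
  A -> A T0 | T1 T0 | a
  T0 -> a
  T1 -> b

CYK table (by increasing span):
  cell(0,0) b: {S,T1}  orig:{S}
  cell(1,1) b: {S,T1}  orig:{S}
  cell(2,2) b: {S,T1}  orig:{S}
  cell(0,1) bb: ∅
  cell(1,2) bb: ∅
  cell(0,2) bbb: ∅

S ∉ T[0,2] ⇒ NO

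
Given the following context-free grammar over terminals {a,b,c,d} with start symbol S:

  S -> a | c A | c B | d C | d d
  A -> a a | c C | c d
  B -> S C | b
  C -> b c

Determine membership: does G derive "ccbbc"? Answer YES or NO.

Convert to CNF:
  S -> T1 A | T1 B | T2 C | T2 T2 | a
  A -> T0 T0 | T1 C | T1 T2
  B -> S C | b
  C -> T3 T1
  T0 -> a
  T1 -> c
  T2 -> d
  T3 -> b

Fill CYK table bottom-up:
  T[0,0] 'c' = {T1}  orig:{}
  T[1,1] 'c' = {T1}  orig:{}
  T[2,2] 'b' = {B,T3}  orig:{B}
  T[3,3] 'b' = {B,T3}  orig:{B}
  T[4,4] 'c' = {T1}  orig:{}
  T[0,1] 'cc' = ∅
  T[1,2] 'cb' = {S}
  T[2,3] 'bb' = ∅
  T[3,4] 'bc' = {C}
  T[0,2] 'ccb' = ∅
  T[1,3] 'cbb' = ∅
  T[2,4] 'bbc' = ∅
  T[0,3] 'ccbb' = ∅
  T[1,4] 'cbbc' = {B}
  T[0,4] 'ccbbc' = {S}

S ∈ T[0,4] ⇒ YES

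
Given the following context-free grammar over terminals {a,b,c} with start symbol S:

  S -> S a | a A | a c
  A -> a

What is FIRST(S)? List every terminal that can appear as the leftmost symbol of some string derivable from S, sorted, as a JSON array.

FIRST iteration:
[1]
  A via A→a: +{a}
  S via S→a A: +{a}
  S: {a}  A: {a}
[2] — fixpoint
  S: {a}  A: {a}

FIRST(S) = ["a"]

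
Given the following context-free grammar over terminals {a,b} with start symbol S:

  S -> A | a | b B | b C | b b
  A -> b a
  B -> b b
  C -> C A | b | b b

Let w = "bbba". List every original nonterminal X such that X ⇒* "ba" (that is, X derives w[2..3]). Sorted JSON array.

CNF form of G:
  S -> T0 B | T0 C | T0 T0 | T0 T1 | a
  A -> T0 T1
  B -> T0 T0
  C -> C A | T0 T0 | b
  T0 -> b
  T1 -> a

CYK table (by increasing span) — only the sub-triangle for w[2..3]:
  T[2,2] 'b' = {C,T0}  orig:{C}
  T[3,3] 'a' = {S,T1}  orig:{S}
  T[2,3] 'ba' = {A,S}

Original NTs in T[2,3] deriving "ba": ["A", "S"]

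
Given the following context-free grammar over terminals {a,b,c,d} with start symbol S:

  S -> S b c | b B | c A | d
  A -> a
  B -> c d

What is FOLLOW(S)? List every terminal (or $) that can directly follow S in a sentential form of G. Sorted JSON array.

FIRST iteration:
[1]
  A via A→a: +{a}
  B via B→c d: +{c}
  S via S→b B: +{b}
  S via S→c A: +{c}
  S via S→d: +{d}
  S: {b,c,d}  A: {a}  B: {c}
[2] — fixpoint
  S: {b,c,d}  A: {a}  B: {c}

FOLLOW sets:
initialize: $ ∈ FOLLOW(S)
[1]
  S→S b c: FOLLOW(S) ⊇ FIRST(b) = {b}; new: +{b}
  S→b B: FOLLOW(B) ⊇ FOLLOW(S) ⊇ {$,b}; new: +{$,b}
  S→c A: FOLLOW(A) ⊇ FOLLOW(S) ⊇ {$,b}; new: +{$,b}
  S: {$,b}  A: {$,b}  B: {$,b}
[2] — fixpoint
  S: {$,b}  A: {$,b}  B: {$,b}

FOLLOW(S) = ["$", "b"]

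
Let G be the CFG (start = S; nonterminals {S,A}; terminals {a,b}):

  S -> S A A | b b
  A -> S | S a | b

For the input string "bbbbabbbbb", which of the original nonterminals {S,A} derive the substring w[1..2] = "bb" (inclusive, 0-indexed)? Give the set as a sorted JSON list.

CNF form of G:
  S -> S X3 | T1 T1
  A -> S T0 | S X2 | T1 T1 | b
  T0 -> a
  T1 -> b
  X2 -> A A
  X3 -> A A

Fill CYK table bottom-up — only the sub-triangle for w[1..2]:
  [1..1]={A,T1}  "b"  orig:{A}
  [2..2]={A,T1}  "b"  orig:{A}
  [1..2]={A,S,X2,X3}  "bb"  orig:{A,S}

Original NTs in T[1,2] deriving "bb": ["A", "S"]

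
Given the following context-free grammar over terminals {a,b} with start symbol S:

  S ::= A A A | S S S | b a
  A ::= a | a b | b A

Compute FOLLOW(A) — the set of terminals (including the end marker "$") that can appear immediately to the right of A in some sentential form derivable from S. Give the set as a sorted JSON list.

FIRST sets, iterate to fixpoint:
round 1:
  A via A→a: +{a}
  A via A→b A: +{b}
  S via S→A A A: +{a,b}
  FIRST(S)={a,b}  FIRST(A)={a,b}
round 2: done
  FIRST(S)={a,b}  FIRST(A)={a,b}

FOLLOW iteration:
initialize: $ ∈ FOLLOW(S)
round 1:
  S→A A A: FOLLOW(A) ⊇ FIRST(A) = {a,b}; new: +{a,b}
  S→A A A: FOLLOW(A) ⊇ FOLLOW(S) ⊇ {$}; new: +{$}
  S→S S S: FOLLOW(S) ⊇ FIRST(S) = {a,b}; new: +{a,b}
  S: {$,a,b}  A: {$,a,b}
round 2: (no change)
  S: {$,a,b}  A: {$,a,b}

FOLLOW(A) = ["$", "a", "b"]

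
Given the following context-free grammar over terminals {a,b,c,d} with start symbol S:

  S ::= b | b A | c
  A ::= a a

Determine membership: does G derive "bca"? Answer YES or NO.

Convert to CNF:
  S -> T1 A | b | c
  A -> T0 T0
  T0 -> a
  T1 -> b

CYK fill:
  cell(0,0) b: {S,T1}  orig:{S}
  cell(1,1) c: {S}
  cell(2,2) a: {T0}  orig:{}
  cell(0,1) bc: ∅
  cell(1,2) ca: ∅
  cell(0,2) bca: ∅

S ∉ T[0,2] ⇒ NO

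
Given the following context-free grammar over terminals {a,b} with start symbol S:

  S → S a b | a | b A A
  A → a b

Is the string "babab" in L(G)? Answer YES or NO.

CNF form of G:
  S -> S X2 | T1 X3 | a
  A -> T0 T1
  T0 -> a
  T1 -> b
  X2 -> T0 T1
  X3 -> A A

CYK fill:
  T[0,0] 'b' = {T1}  orig:{}
  T[1,1] 'a' = {S,T0}  orig:{S}
  T[2,2] 'b' = {T1}  orig:{}
  T[3,3] 'a' = {S,T0}  orig:{S}
  T[4,4] 'b' = {T1}  orig:{}
  T[0,1] 'ba' = ∅
  T[1,2] 'ab' = {A,X2}  orig:{A}
  T[2,3] 'ba' = ∅
  T[3,4] 'ab' = {A,X2}  orig:{A}
  T[0,2] 'bab' = ∅
  T[1,3] 'aba' = ∅
  T[2,4] 'bab' = ∅
  T[0,3] 'baba' = ∅
  T[1,4] 'abab' = {X3}  orig:{}
  T[0,4] 'babab' = {S}

S ∈ T[0,4] ⇒ YES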